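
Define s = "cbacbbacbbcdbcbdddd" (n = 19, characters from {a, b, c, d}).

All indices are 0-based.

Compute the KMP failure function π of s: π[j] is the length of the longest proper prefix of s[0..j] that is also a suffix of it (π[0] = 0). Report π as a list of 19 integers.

[0, 0, 0, 1, 2, 0, 0, 1, 2, 0, 1, 0, 0, 1, 2, 0, 0, 0, 0]

π[0] = 0
j=1 s[j]='b': π[1]=0 (border '')
j=2 s[j]='a': π[2]=0 (border '')
j=3 s[j]='c': π[3]=1 (border 'c')
j=4 s[j]='b': π[4]=2 (border 'cb')
j=5 s[j]='b': k: 2→0; π[5]=0 (border '')
j=6 s[j]='a': π[6]=0 (border '')
j=7 s[j]='c': π[7]=1 (border 'c')
j=8 s[j]='b': π[8]=2 (border 'cb')
j=9 s[j]='b': k: 2→0; π[9]=0 (border '')
j=10 s[j]='c': π[10]=1 (border 'c')
j=11 s[j]='d': k: 1→0; π[11]=0 (border '')
j=12 s[j]='b': π[12]=0 (border '')
j=13 s[j]='c': π[13]=1 (border 'c')
j=14 s[j]='b': π[14]=2 (border 'cb')
j=15 s[j]='d': k: 2→0; π[15]=0 (border '')
j=16 s[j]='d': π[16]=0 (border '')
j=17 s[j]='d': π[17]=0 (border '')
j=18 s[j]='d': π[18]=0 (border '')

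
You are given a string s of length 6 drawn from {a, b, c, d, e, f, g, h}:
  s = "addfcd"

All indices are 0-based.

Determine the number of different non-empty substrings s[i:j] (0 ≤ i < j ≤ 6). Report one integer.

19

rank | idx | suffix
   0 |   0 | addfcd
   1 |   4 | cd
   2 |   5 | d
   3 |   1 | ddfcd
   4 |   2 | dfcd
   5 |   3 | fcd

SA = [0, 4, 5, 1, 2, 3]
i: (SA[i-1],SA[i]) lcp shared
  1: (0,4) 0 ''
  2: (4,5) 0 ''
  3: (5,1) 1 'd'
  4: (1,2) 1 'd'
  5: (2,3) 0 ''

n(n+1)/2 = 6·7/2 = 21
Σ LCP = 0 + 0 + 0 + 1 + 1 + 0 = 2
distinct = 21 − 2 = 19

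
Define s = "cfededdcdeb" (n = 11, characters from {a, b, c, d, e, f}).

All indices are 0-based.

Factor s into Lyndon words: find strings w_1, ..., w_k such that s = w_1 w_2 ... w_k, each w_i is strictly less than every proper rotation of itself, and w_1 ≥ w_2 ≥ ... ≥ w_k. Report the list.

["cfededd", "cde", "b"]

emit factor 1: 'cfededd' (i=0, period=7)
emit factor 2: 'cde' (i=7, period=3)
emit factor 3: 'b' (i=10, period=1)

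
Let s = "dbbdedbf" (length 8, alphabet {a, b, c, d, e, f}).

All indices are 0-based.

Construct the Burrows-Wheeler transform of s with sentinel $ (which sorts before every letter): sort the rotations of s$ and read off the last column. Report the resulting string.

fdbd$ebdb

rank  rotation   last
    0  $dbbdedbf  f
    1  bbdedbf$d  d
    2  bdedbf$db  b
    3  bf$dbbded  d
    4  dbbdedbf$  $
    5  dbf$dbbde  e
    6  dedbf$dbb  b
    7  edbf$dbbd  d
    8  f$dbbdedb  b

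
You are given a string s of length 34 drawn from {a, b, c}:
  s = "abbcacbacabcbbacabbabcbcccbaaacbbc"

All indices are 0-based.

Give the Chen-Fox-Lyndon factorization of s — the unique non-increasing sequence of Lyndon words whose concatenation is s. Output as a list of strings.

["abbcacbacabcbbac", "abbabcbcccb", "aaacbbc"]

emit factor 1: 'abbcacbacabcbbac' (i=0, period=16)
emit factor 2: 'abbabcbcccb' (i=16, period=11)
emit factor 3: 'aaacbbc' (i=27, period=7)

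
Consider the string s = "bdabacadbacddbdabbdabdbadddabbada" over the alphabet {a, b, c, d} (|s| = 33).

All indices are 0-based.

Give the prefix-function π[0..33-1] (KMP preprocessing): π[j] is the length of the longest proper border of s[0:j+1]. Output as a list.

[0, 0, 0, 1, 0, 0, 0, 0, 1, 0, 0, 0, 0, 1, 2, 3, 4, 1, 2, 3, 4, 2, 1, 0, 0, 0, 0, 0, 1, 1, 0, 0, 0]

π[0] = 0
j=1 s[j]='d': π[1]=0 (border '')
j=2 s[j]='a': π[2]=0 (border '')
j=3 s[j]='b': π[3]=1 (border 'b')
j=4 s[j]='a': k: 1→0; π[4]=0 (border '')
j=5 s[j]='c': π[5]=0 (border '')
j=6 s[j]='a': π[6]=0 (border '')
j=7 s[j]='d': π[7]=0 (border '')
j=8 s[j]='b': π[8]=1 (border 'b')
j=9 s[j]='a': k: 1→0; π[9]=0 (border '')
j=10 s[j]='c': π[10]=0 (border '')
j=11 s[j]='d': π[11]=0 (border '')
j=12 s[j]='d': π[12]=0 (border '')
j=13 s[j]='b': π[13]=1 (border 'b')
j=14 s[j]='d': π[14]=2 (border 'bd')
j=15 s[j]='a': π[15]=3 (border 'bda')
j=16 s[j]='b': π[16]=4 (border 'bdab')
j=17 s[j]='b': k: 4→1→0; π[17]=1 (border 'b')
j=18 s[j]='d': π[18]=2 (border 'bd')
j=19 s[j]='a': π[19]=3 (border 'bda')
j=20 s[j]='b': π[20]=4 (border 'bdab')
j=21 s[j]='d': k: 4→1; π[21]=2 (border 'bd')
j=22 s[j]='b': k: 2→0; π[22]=1 (border 'b')
j=23 s[j]='a': k: 1→0; π[23]=0 (border '')
j=24 s[j]='d': π[24]=0 (border '')
j=25 s[j]='d': π[25]=0 (border '')
j=26 s[j]='d': π[26]=0 (border '')
j=27 s[j]='a': π[27]=0 (border '')
j=28 s[j]='b': π[28]=1 (border 'b')
j=29 s[j]='b': k: 1→0; π[29]=1 (border 'b')
j=30 s[j]='a': k: 1→0; π[30]=0 (border '')
j=31 s[j]='d': π[31]=0 (border '')
j=32 s[j]='a': π[32]=0 (border '')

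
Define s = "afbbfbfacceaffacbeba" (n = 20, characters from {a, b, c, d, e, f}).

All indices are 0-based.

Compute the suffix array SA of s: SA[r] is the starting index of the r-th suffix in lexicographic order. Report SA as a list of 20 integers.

rank | idx | suffix
   0 |  19 | a
   1 |  14 | acbeba
   2 |   7 | acceaffacbeba
   3 |   0 | afbbfbfacceaffacbeba
   4 |  11 | affacbeba
   5 |  18 | ba
   6 |   2 | bbfbfacceaffacbeba
   7 |  16 | beba
   8 |   5 | bfacceaffacbeba
   9 |   3 | bfbfacceaffacbeba
  10 |  15 | cbeba
  11 |   8 | cceaffacbeba
  12 |   9 | ceaffacbeba
  13 |  10 | eaffacbeba
  14 |  17 | eba
  15 |  13 | facbeba
  16 |   6 | facceaffacbeba
  17 |   1 | fbbfbfacceaffacbeba
  18 |   4 | fbfacceaffacbeba
  19 |  12 | ffacbeba

[19, 14, 7, 0, 11, 18, 2, 16, 5, 3, 15, 8, 9, 10, 17, 13, 6, 1, 4, 12]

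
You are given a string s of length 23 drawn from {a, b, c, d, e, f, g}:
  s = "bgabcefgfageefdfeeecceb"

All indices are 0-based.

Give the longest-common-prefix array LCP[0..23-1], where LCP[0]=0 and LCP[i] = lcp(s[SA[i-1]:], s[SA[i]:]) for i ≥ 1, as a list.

[0, 1, 0, 1, 1, 0, 1, 2, 0, 0, 1, 1, 2, 2, 1, 2, 0, 1, 1, 1, 0, 1, 1]

rank | idx | suffix
   0 |   2 | abcefgfageefdfeeecceb
   1 |   9 | ageefdfeeecceb
   2 |  22 | b
   3 |   3 | bcefgfageefdfeeecceb
   4 |   0 | bgabcefgfageefdfeeecceb
   5 |  19 | cceb
   6 |  20 | ceb
   7 |   4 | cefgfageefdfeeecceb
   8 |  14 | dfeeecceb
   9 |  21 | eb
  10 |  18 | ecceb
  11 |  17 | eecceb
  12 |  16 | eeecceb
  13 |  11 | eefdfeeecceb
  14 |  12 | efdfeeecceb
  15 |   5 | efgfageefdfeeecceb
  16 |   8 | fageefdfeeecceb
  17 |  13 | fdfeeecceb
  18 |  15 | feeecceb
  19 |   6 | fgfageefdfeeecceb
  20 |   1 | gabcefgfageefdfeeecceb
  21 |  10 | geefdfeeecceb
  22 |   7 | gfageefdfeeecceb

SA = [2, 9, 22, 3, 0, 19, 20, 4, 14, 21, 18, 17, 16, 11, 12, 5, 8, 13, 15, 6, 1, 10, 7]
rank  pair      lcp
   1  s[2:],s[9:]  1  'a'
   2  s[9:],s[22:]  0  ''
   3  s[22:],s[3:]  1  'b'
   4  s[3:],s[0:]  1  'b'
   5  s[0:],s[19:]  0  ''
   6  s[19:],s[20:]  1  'c'
   7  s[20:],s[4:]  2  'ce'
   8  s[4:],s[14:]  0  ''
   9  s[14:],s[21:]  0  ''
  10  s[21:],s[18:]  1  'e'
  11  s[18:],s[17:]  1  'e'
  12  s[17:],s[16:]  2  'ee'
  13  s[16:],s[11:]  2  'ee'
  14  s[11:],s[12:]  1  'e'
  15  s[12:],s[5:]  2  'ef'
  16  s[5:],s[8:]  0  ''
  17  s[8:],s[13:]  1  'f'
  18  s[13:],s[15:]  1  'f'
  19  s[15:],s[6:]  1  'f'
  20  s[6:],s[1:]  0  ''
  21  s[1:],s[10:]  1  'g'
  22  s[10:],s[7:]  1  'g'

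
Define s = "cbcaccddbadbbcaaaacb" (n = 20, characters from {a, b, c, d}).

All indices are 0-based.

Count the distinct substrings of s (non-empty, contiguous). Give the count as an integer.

rank→(start, suffix):
  0 → (14, 'aaaacb')
  1 → (15, 'aaacb')
  2 → (16, 'aacb')
  3 → (17, 'acb')
  4 → (3, 'accddbadbbcaaaacb')
  5 → (9, 'adbbcaaaacb')
  6 → (19, 'b')
  7 → (8, 'badbbcaaaacb')
  8 → (11, 'bbcaaaacb')
  9 → (12, 'bcaaaacb')
  10 → (1, 'bcaccddbadbbcaaaacb')
  11 → (13, 'caaaacb')
  12 → (2, 'caccddbadbbcaaaacb')
  13 → (18, 'cb')
  14 → (0, 'cbcaccddbadbbcaaaacb')
  15 → (4, 'ccddbadbbcaaaacb')
  16 → (5, 'cddbadbbcaaaacb')
  17 → (7, 'dbadbbcaaaacb')
  18 → (10, 'dbbcaaaacb')
  19 → (6, 'ddbadbbcaaaacb')

SA = [14, 15, 16, 17, 3, 9, 19, 8, 11, 12, 1, 13, 2, 18, 0, 4, 5, 7, 10, 6]
[i] adj suffixes → lcp
  [1] 14/15 → 3 ('aaa')
  [2] 15/16 → 2 ('aa')
  [3] 16/17 → 1 ('a')
  [4] 17/3 → 2 ('ac')
  [5] 3/9 → 1 ('a')
  [6] 9/19 → 0 ('')
  [7] 19/8 → 1 ('b')
  [8] 8/11 → 1 ('b')
  [9] 11/12 → 1 ('b')
  [10] 12/1 → 3 ('bca')
  [11] 1/13 → 0 ('')
  [12] 13/2 → 2 ('ca')
  [13] 2/18 → 1 ('c')
  [14] 18/0 → 2 ('cb')
  [15] 0/4 → 1 ('c')
  [16] 4/5 → 1 ('c')
  [17] 5/7 → 0 ('')
  [18] 7/10 → 2 ('db')
  [19] 10/6 → 1 ('d')

n(n+1)/2 = 20·21/2 = 210
Σ LCP = 0 + 3 + 2 + 1 + 2 + 1 + 0 + 1 + 1 + 1 + 3 + 0 + 2 + 1 + 2 + 1 + 1 + 0 + 2 + 1 = 25
distinct = 210 − 25 = 185

185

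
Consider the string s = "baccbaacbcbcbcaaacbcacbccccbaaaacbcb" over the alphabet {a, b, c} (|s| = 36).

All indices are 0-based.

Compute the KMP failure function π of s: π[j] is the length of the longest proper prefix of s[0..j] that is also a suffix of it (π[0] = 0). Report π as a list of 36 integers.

π[0] = 0
j=1 s[j]='a': π[1]=0 (border '')
j=2 s[j]='c': π[2]=0 (border '')
j=3 s[j]='c': π[3]=0 (border '')
j=4 s[j]='b': π[4]=1 (border 'b')
j=5 s[j]='a': π[5]=2 (border 'ba')
j=6 s[j]='a': k: 2→0; π[6]=0 (border '')
j=7 s[j]='c': π[7]=0 (border '')
j=8 s[j]='b': π[8]=1 (border 'b')
j=9 s[j]='c': k: 1→0; π[9]=0 (border '')
j=10 s[j]='b': π[10]=1 (border 'b')
j=11 s[j]='c': k: 1→0; π[11]=0 (border '')
j=12 s[j]='b': π[12]=1 (border 'b')
j=13 s[j]='c': k: 1→0; π[13]=0 (border '')
j=14 s[j]='a': π[14]=0 (border '')
j=15 s[j]='a': π[15]=0 (border '')
j=16 s[j]='a': π[16]=0 (border '')
j=17 s[j]='c': π[17]=0 (border '')
j=18 s[j]='b': π[18]=1 (border 'b')
j=19 s[j]='c': k: 1→0; π[19]=0 (border '')
j=20 s[j]='a': π[20]=0 (border '')
j=21 s[j]='c': π[21]=0 (border '')
j=22 s[j]='b': π[22]=1 (border 'b')
j=23 s[j]='c': k: 1→0; π[23]=0 (border '')
j=24 s[j]='c': π[24]=0 (border '')
j=25 s[j]='c': π[25]=0 (border '')
j=26 s[j]='c': π[26]=0 (border '')
j=27 s[j]='b': π[27]=1 (border 'b')
j=28 s[j]='a': π[28]=2 (border 'ba')
j=29 s[j]='a': k: 2→0; π[29]=0 (border '')
j=30 s[j]='a': π[30]=0 (border '')
j=31 s[j]='a': π[31]=0 (border '')
j=32 s[j]='c': π[32]=0 (border '')
j=33 s[j]='b': π[33]=1 (border 'b')
j=34 s[j]='c': k: 1→0; π[34]=0 (border '')
j=35 s[j]='b': π[35]=1 (border 'b')

[0, 0, 0, 0, 1, 2, 0, 0, 1, 0, 1, 0, 1, 0, 0, 0, 0, 0, 1, 0, 0, 0, 1, 0, 0, 0, 0, 1, 2, 0, 0, 0, 0, 1, 0, 1]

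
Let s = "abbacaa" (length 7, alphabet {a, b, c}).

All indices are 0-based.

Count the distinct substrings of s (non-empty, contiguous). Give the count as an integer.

24

rank→(start, suffix):
  0 → (6, 'a')
  1 → (5, 'aa')
  2 → (0, 'abbacaa')
  3 → (3, 'acaa')
  4 → (2, 'bacaa')
  5 → (1, 'bbacaa')
  6 → (4, 'caa')

SA = [6, 5, 0, 3, 2, 1, 4]
rank  pair      lcp
   1  s[6:],s[5:]  1  'a'
   2  s[5:],s[0:]  1  'a'
   3  s[0:],s[3:]  1  'a'
   4  s[3:],s[2:]  0  ''
   5  s[2:],s[1:]  1  'b'
   6  s[1:],s[4:]  0  ''

n(n+1)/2 = 7·8/2 = 28
Σ LCP = 0 + 1 + 1 + 1 + 0 + 1 + 0 = 4
distinct = 28 − 4 = 24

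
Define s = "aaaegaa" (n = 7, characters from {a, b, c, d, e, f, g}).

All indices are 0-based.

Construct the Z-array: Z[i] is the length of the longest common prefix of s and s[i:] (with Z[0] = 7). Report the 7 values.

[7, 2, 1, 0, 0, 2, 1]

Z[0]=7
i=1: i≥r, start 0; Z[1]=2 grow→box=[1,3)
i=2: min(r-i=1, Z[1]=2)=1; Z[2]=1
i=3: i≥r, start 0; Z[3]=0
i=4: i≥r, start 0; Z[4]=0
i=5: i≥r, start 0; Z[5]=2 grow→box=[5,7)
i=6: min(r-i=1, Z[1]=2)=1; Z[6]=1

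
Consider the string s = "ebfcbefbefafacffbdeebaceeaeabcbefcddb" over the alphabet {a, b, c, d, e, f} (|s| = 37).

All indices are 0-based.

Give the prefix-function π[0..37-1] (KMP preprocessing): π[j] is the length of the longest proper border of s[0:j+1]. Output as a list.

[0, 0, 0, 0, 0, 1, 0, 0, 1, 0, 0, 0, 0, 0, 0, 0, 0, 0, 1, 1, 2, 0, 0, 1, 1, 0, 1, 0, 0, 0, 0, 1, 0, 0, 0, 0, 0]

π[0] = 0
j=1 s[j]='b': π[1]=0 (border '')
j=2 s[j]='f': π[2]=0 (border '')
j=3 s[j]='c': π[3]=0 (border '')
j=4 s[j]='b': π[4]=0 (border '')
j=5 s[j]='e': π[5]=1 (border 'e')
j=6 s[j]='f': k: 1→0; π[6]=0 (border '')
j=7 s[j]='b': π[7]=0 (border '')
j=8 s[j]='e': π[8]=1 (border 'e')
j=9 s[j]='f': k: 1→0; π[9]=0 (border '')
j=10 s[j]='a': π[10]=0 (border '')
j=11 s[j]='f': π[11]=0 (border '')
j=12 s[j]='a': π[12]=0 (border '')
j=13 s[j]='c': π[13]=0 (border '')
j=14 s[j]='f': π[14]=0 (border '')
j=15 s[j]='f': π[15]=0 (border '')
j=16 s[j]='b': π[16]=0 (border '')
j=17 s[j]='d': π[17]=0 (border '')
j=18 s[j]='e': π[18]=1 (border 'e')
j=19 s[j]='e': k: 1→0; π[19]=1 (border 'e')
j=20 s[j]='b': π[20]=2 (border 'eb')
j=21 s[j]='a': k: 2→0; π[21]=0 (border '')
j=22 s[j]='c': π[22]=0 (border '')
j=23 s[j]='e': π[23]=1 (border 'e')
j=24 s[j]='e': k: 1→0; π[24]=1 (border 'e')
j=25 s[j]='a': k: 1→0; π[25]=0 (border '')
j=26 s[j]='e': π[26]=1 (border 'e')
j=27 s[j]='a': k: 1→0; π[27]=0 (border '')
j=28 s[j]='b': π[28]=0 (border '')
j=29 s[j]='c': π[29]=0 (border '')
j=30 s[j]='b': π[30]=0 (border '')
j=31 s[j]='e': π[31]=1 (border 'e')
j=32 s[j]='f': k: 1→0; π[32]=0 (border '')
j=33 s[j]='c': π[33]=0 (border '')
j=34 s[j]='d': π[34]=0 (border '')
j=35 s[j]='d': π[35]=0 (border '')
j=36 s[j]='b': π[36]=0 (border '')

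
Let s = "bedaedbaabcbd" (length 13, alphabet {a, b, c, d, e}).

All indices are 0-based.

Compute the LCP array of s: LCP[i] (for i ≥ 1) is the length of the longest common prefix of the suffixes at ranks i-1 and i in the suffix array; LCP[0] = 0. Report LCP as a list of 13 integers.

[0, 1, 1, 0, 1, 1, 1, 0, 0, 1, 1, 0, 2]

sorted suffixes:
  #0 SA[0]=7  'aabcbd'
  #1 SA[1]=8  'abcbd'
  #2 SA[2]=3  'aedbaabcbd'
  #3 SA[3]=6  'baabcbd'
  #4 SA[4]=9  'bcbd'
  #5 SA[5]=11  'bd'
  #6 SA[6]=0  'bedaedbaabcbd'
  #7 SA[7]=10  'cbd'
  #8 SA[8]=12  'd'
  #9 SA[9]=2  'daedbaabcbd'
  #10 SA[10]=5  'dbaabcbd'
  #11 SA[11]=1  'edaedbaabcbd'
  #12 SA[12]=4  'edbaabcbd'

SA = [7, 8, 3, 6, 9, 11, 0, 10, 12, 2, 5, 1, 4]
[i] adj suffixes → lcp
  [1] 7/8 → 1 ('a')
  [2] 8/3 → 1 ('a')
  [3] 3/6 → 0 ('')
  [4] 6/9 → 1 ('b')
  [5] 9/11 → 1 ('b')
  [6] 11/0 → 1 ('b')
  [7] 0/10 → 0 ('')
  [8] 10/12 → 0 ('')
  [9] 12/2 → 1 ('d')
  [10] 2/5 → 1 ('d')
  [11] 5/1 → 0 ('')
  [12] 1/4 → 2 ('ed')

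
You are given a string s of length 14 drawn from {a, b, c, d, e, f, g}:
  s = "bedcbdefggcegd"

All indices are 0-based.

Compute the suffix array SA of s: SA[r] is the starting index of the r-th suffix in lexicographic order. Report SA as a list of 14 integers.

sorted suffixes:
  #0 SA[0]=4  'bdefggcegd'
  #1 SA[1]=0  'bedcbdefggcegd'
  #2 SA[2]=3  'cbdefggcegd'
  #3 SA[3]=10  'cegd'
  #4 SA[4]=13  'd'
  #5 SA[5]=2  'dcbdefggcegd'
  #6 SA[6]=5  'defggcegd'
  #7 SA[7]=1  'edcbdefggcegd'
  #8 SA[8]=6  'efggcegd'
  #9 SA[9]=11  'egd'
  #10 SA[10]=7  'fggcegd'
  #11 SA[11]=9  'gcegd'
  #12 SA[12]=12  'gd'
  #13 SA[13]=8  'ggcegd'

[4, 0, 3, 10, 13, 2, 5, 1, 6, 11, 7, 9, 12, 8]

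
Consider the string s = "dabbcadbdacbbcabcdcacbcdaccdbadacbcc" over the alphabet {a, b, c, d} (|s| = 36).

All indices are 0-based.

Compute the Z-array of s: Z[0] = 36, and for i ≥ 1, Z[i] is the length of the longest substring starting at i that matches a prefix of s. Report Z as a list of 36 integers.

[36, 0, 0, 0, 0, 0, 1, 0, 2, 0, 0, 0, 0, 0, 0, 0, 0, 1, 0, 0, 0, 0, 0, 2, 0, 0, 0, 1, 0, 0, 2, 0, 0, 0, 0, 0]

Z[0]=36
i=1: i≥r, start 0; Z[1]=0
i=2: i≥r, start 0; Z[2]=0
i=3: i≥r, start 0; Z[3]=0
i=4: i≥r, start 0; Z[4]=0
i=5: i≥r, start 0; Z[5]=0
i=6: i≥r, start 0; Z[6]=1 scan→box=[6,7)
i=7: i≥r, start 0; Z[7]=0
i=8: i≥r, start 0; Z[8]=2 scan→box=[8,10)
i=9: min(r-i=1, Z[1]=0)=0; Z[9]=0
i=10: i≥r, start 0; Z[10]=0
i=11: i≥r, start 0; Z[11]=0
i=12: i≥r, start 0; Z[12]=0
i=13: i≥r, start 0; Z[13]=0
i=14: i≥r, start 0; Z[14]=0
i=15: i≥r, start 0; Z[15]=0
i=16: i≥r, start 0; Z[16]=0
i=17: i≥r, start 0; Z[17]=1 scan→box=[17,18)
i=18: i≥r, start 0; Z[18]=0
i=19: i≥r, start 0; Z[19]=0
i=20: i≥r, start 0; Z[20]=0
i=21: i≥r, start 0; Z[21]=0
i=22: i≥r, start 0; Z[22]=0
i=23: i≥r, start 0; Z[23]=2 scan→box=[23,25)
i=24: min(r-i=1, Z[1]=0)=0; Z[24]=0
i=25: i≥r, start 0; Z[25]=0
i=26: i≥r, start 0; Z[26]=0
i=27: i≥r, start 0; Z[27]=1 scan→box=[27,28)
i=28: i≥r, start 0; Z[28]=0
i=29: i≥r, start 0; Z[29]=0
i=30: i≥r, start 0; Z[30]=2 scan→box=[30,32)
i=31: min(r-i=1, Z[1]=0)=0; Z[31]=0
i=32: i≥r, start 0; Z[32]=0
i=33: i≥r, start 0; Z[33]=0
i=34: i≥r, start 0; Z[34]=0
i=35: i≥r, start 0; Z[35]=0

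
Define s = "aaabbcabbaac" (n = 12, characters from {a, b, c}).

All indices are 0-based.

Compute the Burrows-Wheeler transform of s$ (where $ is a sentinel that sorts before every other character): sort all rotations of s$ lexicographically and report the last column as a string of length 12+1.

rank  rotation       last
    0  $aaabbcabbaac  c
    1  aaabbcabbaac$  $
    2  aabbcabbaac$a  a
    3  aac$aaabbcabb  b
    4  abbaac$aaabbc  c
    5  abbcabbaac$aa  a
    6  ac$aaabbcabba  a
    7  baac$aaabbcab  b
    8  bbaac$aaabbca  a
    9  bbcabbaac$aaa  a
   10  bcabbaac$aaab  b
   11  c$aaabbcabbaa  a
   12  cabbaac$aaabb  b

c$abcaabaabab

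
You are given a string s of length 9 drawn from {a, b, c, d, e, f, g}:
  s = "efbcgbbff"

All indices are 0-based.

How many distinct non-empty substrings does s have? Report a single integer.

41

rank→(start, suffix):
  0 → (5, 'bbff')
  1 → (2, 'bcgbbff')
  2 → (6, 'bff')
  3 → (3, 'cgbbff')
  4 → (0, 'efbcgbbff')
  5 → (8, 'f')
  6 → (1, 'fbcgbbff')
  7 → (7, 'ff')
  8 → (4, 'gbbff')

SA = [5, 2, 6, 3, 0, 8, 1, 7, 4]
i: (SA[i-1],SA[i]) lcp shared
  1: (5,2) 1 'b'
  2: (2,6) 1 'b'
  3: (6,3) 0 ''
  4: (3,0) 0 ''
  5: (0,8) 0 ''
  6: (8,1) 1 'f'
  7: (1,7) 1 'f'
  8: (7,4) 0 ''

n(n+1)/2 = 9·10/2 = 45
Σ LCP = 0 + 1 + 1 + 0 + 0 + 0 + 1 + 1 + 0 = 4
distinct = 45 − 4 = 41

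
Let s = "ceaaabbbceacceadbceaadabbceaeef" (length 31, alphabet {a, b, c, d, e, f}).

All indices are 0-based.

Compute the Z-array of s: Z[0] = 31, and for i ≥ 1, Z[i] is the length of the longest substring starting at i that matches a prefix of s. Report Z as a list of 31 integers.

[31, 0, 0, 0, 0, 0, 0, 0, 3, 0, 0, 1, 3, 0, 0, 0, 0, 4, 0, 0, 0, 0, 0, 0, 0, 3, 0, 0, 0, 0, 0]

Z[0]=31
i=1: i≥r, start 0; Z[1]=0
i=2: i≥r, start 0; Z[2]=0
i=3: i≥r, start 0; Z[3]=0
i=4: i≥r, start 0; Z[4]=0
i=5: i≥r, start 0; Z[5]=0
i=6: i≥r, start 0; Z[6]=0
i=7: i≥r, start 0; Z[7]=0
i=8: i≥r, start 0; Z[8]=3 grow→box=[8,11)
i=9: min(r-i=2, Z[1]=0)=0; Z[9]=0
i=10: min(r-i=1, Z[2]=0)=0; Z[10]=0
i=11: i≥r, start 0; Z[11]=1 grow→box=[11,12)
i=12: i≥r, start 0; Z[12]=3 grow→box=[12,15)
i=13: min(r-i=2, Z[1]=0)=0; Z[13]=0
i=14: min(r-i=1, Z[2]=0)=0; Z[14]=0
i=15: i≥r, start 0; Z[15]=0
i=16: i≥r, start 0; Z[16]=0
i=17: i≥r, start 0; Z[17]=4 grow→box=[17,21)
i=18: min(r-i=3, Z[1]=0)=0; Z[18]=0
i=19: min(r-i=2, Z[2]=0)=0; Z[19]=0
i=20: min(r-i=1, Z[3]=0)=0; Z[20]=0
i=21: i≥r, start 0; Z[21]=0
i=22: i≥r, start 0; Z[22]=0
i=23: i≥r, start 0; Z[23]=0
i=24: i≥r, start 0; Z[24]=0
i=25: i≥r, start 0; Z[25]=3 grow→box=[25,28)
i=26: min(r-i=2, Z[1]=0)=0; Z[26]=0
i=27: min(r-i=1, Z[2]=0)=0; Z[27]=0
i=28: i≥r, start 0; Z[28]=0
i=29: i≥r, start 0; Z[29]=0
i=30: i≥r, start 0; Z[30]=0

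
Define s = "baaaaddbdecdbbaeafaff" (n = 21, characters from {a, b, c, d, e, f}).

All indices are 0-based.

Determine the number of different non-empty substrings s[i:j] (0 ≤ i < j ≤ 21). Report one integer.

210

rank→(start, suffix):
  0 → (1, 'aaaaddbdecdbbaeafaff')
  1 → (2, 'aaaddbdecdbbaeafaff')
  2 → (3, 'aaddbdecdbbaeafaff')
  3 → (4, 'addbdecdbbaeafaff')
  4 → (14, 'aeafaff')
  5 → (16, 'afaff')
  6 → (18, 'aff')
  7 → (0, 'baaaaddbdecdbbaeafaff')
  8 → (13, 'baeafaff')
  9 → (12, 'bbaeafaff')
  10 → (7, 'bdecdbbaeafaff')
  11 → (10, 'cdbbaeafaff')
  12 → (11, 'dbbaeafaff')
  13 → (6, 'dbdecdbbaeafaff')
  14 → (5, 'ddbdecdbbaeafaff')
  15 → (8, 'decdbbaeafaff')
  16 → (15, 'eafaff')
  17 → (9, 'ecdbbaeafaff')
  18 → (20, 'f')
  19 → (17, 'faff')
  20 → (19, 'ff')

SA = [1, 2, 3, 4, 14, 16, 18, 0, 13, 12, 7, 10, 11, 6, 5, 8, 15, 9, 20, 17, 19]
rank  pair      lcp
   1  s[1:],s[2:]  3  'aaa'
   2  s[2:],s[3:]  2  'aa'
   3  s[3:],s[4:]  1  'a'
   4  s[4:],s[14:]  1  'a'
   5  s[14:],s[16:]  1  'a'
   6  s[16:],s[18:]  2  'af'
   7  s[18:],s[0:]  0  ''
   8  s[0:],s[13:]  2  'ba'
   9  s[13:],s[12:]  1  'b'
  10  s[12:],s[7:]  1  'b'
  11  s[7:],s[10:]  0  ''
  12  s[10:],s[11:]  0  ''
  13  s[11:],s[6:]  2  'db'
  14  s[6:],s[5:]  1  'd'
  15  s[5:],s[8:]  1  'd'
  16  s[8:],s[15:]  0  ''
  17  s[15:],s[9:]  1  'e'
  18  s[9:],s[20:]  0  ''
  19  s[20:],s[17:]  1  'f'
  20  s[17:],s[19:]  1  'f'

n(n+1)/2 = 21·22/2 = 231
Σ LCP = 0 + 3 + 2 + 1 + 1 + 1 + 2 + 0 + 2 + 1 + 1 + 0 + 0 + 2 + 1 + 1 + 0 + 1 + 0 + 1 + 1 = 21
distinct = 231 − 21 = 210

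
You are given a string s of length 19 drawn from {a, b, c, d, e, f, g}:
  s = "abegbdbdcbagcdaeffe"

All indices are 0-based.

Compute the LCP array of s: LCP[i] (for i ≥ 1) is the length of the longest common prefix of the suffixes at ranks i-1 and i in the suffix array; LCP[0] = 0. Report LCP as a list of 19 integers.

rank→(start, suffix):
  0 → (0, 'abegbdbdcbagcdaeffe')
  1 → (14, 'aeffe')
  2 → (10, 'agcdaeffe')
  3 → (9, 'bagcdaeffe')
  4 → (4, 'bdbdcbagcdaeffe')
  5 → (6, 'bdcbagcdaeffe')
  6 → (1, 'begbdbdcbagcdaeffe')
  7 → (8, 'cbagcdaeffe')
  8 → (12, 'cdaeffe')
  9 → (13, 'daeffe')
  10 → (5, 'dbdcbagcdaeffe')
  11 → (7, 'dcbagcdaeffe')
  12 → (18, 'e')
  13 → (15, 'effe')
  14 → (2, 'egbdbdcbagcdaeffe')
  15 → (17, 'fe')
  16 → (16, 'ffe')
  17 → (3, 'gbdbdcbagcdaeffe')
  18 → (11, 'gcdaeffe')

SA = [0, 14, 10, 9, 4, 6, 1, 8, 12, 13, 5, 7, 18, 15, 2, 17, 16, 3, 11]
rank  pair      lcp
   1  s[0:],s[14:]  1  'a'
   2  s[14:],s[10:]  1  'a'
   3  s[10:],s[9:]  0  ''
   4  s[9:],s[4:]  1  'b'
   5  s[4:],s[6:]  2  'bd'
   6  s[6:],s[1:]  1  'b'
   7  s[1:],s[8:]  0  ''
   8  s[8:],s[12:]  1  'c'
   9  s[12:],s[13:]  0  ''
  10  s[13:],s[5:]  1  'd'
  11  s[5:],s[7:]  1  'd'
  12  s[7:],s[18:]  0  ''
  13  s[18:],s[15:]  1  'e'
  14  s[15:],s[2:]  1  'e'
  15  s[2:],s[17:]  0  ''
  16  s[17:],s[16:]  1  'f'
  17  s[16:],s[3:]  0  ''
  18  s[3:],s[11:]  1  'g'

[0, 1, 1, 0, 1, 2, 1, 0, 1, 0, 1, 1, 0, 1, 1, 0, 1, 0, 1]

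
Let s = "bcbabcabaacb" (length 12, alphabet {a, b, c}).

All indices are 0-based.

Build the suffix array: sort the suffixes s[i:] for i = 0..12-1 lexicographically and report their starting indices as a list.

[8, 6, 3, 9, 11, 7, 2, 4, 0, 5, 10, 1]

rank | idx | suffix
   0 |   8 | aacb
   1 |   6 | abaacb
   2 |   3 | abcabaacb
   3 |   9 | acb
   4 |  11 | b
   5 |   7 | baacb
   6 |   2 | babcabaacb
   7 |   4 | bcabaacb
   8 |   0 | bcbabcabaacb
   9 |   5 | cabaacb
  10 |  10 | cb
  11 |   1 | cbabcabaacb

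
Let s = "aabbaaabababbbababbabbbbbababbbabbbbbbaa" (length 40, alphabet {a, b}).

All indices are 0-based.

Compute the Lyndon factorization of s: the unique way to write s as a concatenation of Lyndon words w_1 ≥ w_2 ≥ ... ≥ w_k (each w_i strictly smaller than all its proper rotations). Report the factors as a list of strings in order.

["aabb", "aaabababbbababbabbbbbababbbabbbbbb", "a", "a"]

emit factor 1: 'aabb' (i=0, period=4)
emit factor 2: 'aaabababbbababbabbbbbababbbabbbbbb' (i=4, period=34)
emit factor 3: 'a' (i=38, period=1)
emit factor 4: 'a' (i=39, period=1)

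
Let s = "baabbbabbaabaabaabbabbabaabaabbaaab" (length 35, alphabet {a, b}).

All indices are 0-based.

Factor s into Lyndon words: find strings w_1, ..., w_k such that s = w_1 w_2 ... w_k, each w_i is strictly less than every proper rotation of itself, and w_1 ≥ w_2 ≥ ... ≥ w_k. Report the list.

["b", "aabbbabb", "aabaabaabbabbabaabaabb", "aaab"]

emit factor 1: 'b' (i=0, period=1)
emit factor 2: 'aabbbabb' (i=1, period=8)
emit factor 3: 'aabaabaabbabbabaabaabb' (i=9, period=22)
emit factor 4: 'aaab' (i=31, period=4)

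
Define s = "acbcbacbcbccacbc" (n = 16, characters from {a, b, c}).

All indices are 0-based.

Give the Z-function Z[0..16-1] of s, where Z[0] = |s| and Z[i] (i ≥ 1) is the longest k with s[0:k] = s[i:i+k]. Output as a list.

[16, 0, 0, 0, 0, 5, 0, 0, 0, 0, 0, 0, 4, 0, 0, 0]

Z[0]=16
i=1: i≥r, start 0; Z[1]=0
i=2: i≥r, start 0; Z[2]=0
i=3: i≥r, start 0; Z[3]=0
i=4: i≥r, start 0; Z[4]=0
i=5: i≥r, start 0; Z[5]=5 scan→box=[5,10)
i=6: min(r-i=4, Z[1]=0)=0; Z[6]=0
i=7: min(r-i=3, Z[2]=0)=0; Z[7]=0
i=8: min(r-i=2, Z[3]=0)=0; Z[8]=0
i=9: min(r-i=1, Z[4]=0)=0; Z[9]=0
i=10: i≥r, start 0; Z[10]=0
i=11: i≥r, start 0; Z[11]=0
i=12: i≥r, start 0; Z[12]=4 scan→box=[12,16)
i=13: min(r-i=3, Z[1]=0)=0; Z[13]=0
i=14: min(r-i=2, Z[2]=0)=0; Z[14]=0
i=15: min(r-i=1, Z[3]=0)=0; Z[15]=0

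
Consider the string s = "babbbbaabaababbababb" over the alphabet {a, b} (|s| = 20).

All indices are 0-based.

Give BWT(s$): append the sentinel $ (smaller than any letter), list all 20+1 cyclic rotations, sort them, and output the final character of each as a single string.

rank  rotation               last
    0  $babbbbaabaababbababb  b
    1  aabaababbababb$babbbb  b
    2  aababbababb$babbbbaab  b
    3  abaababbababb$babbbba  a
    4  ababb$babbbbaabaababb  b
    5  ababbababb$babbbbaaba  a
    6  abb$babbbbaabaababbab  b
    7  abbababb$babbbbaabaab  b
    8  abbbbaabaababbababb$b  b
    9  b$babbbbaabaababbabab  b
   10  baabaababbababb$babbb  b
   11  baababbababb$babbbbaa  a
   12  bababb$babbbbaabaabab  b
   13  babb$babbbbaabaababba  a
   14  babbababb$babbbbaabaa  a
   15  babbbbaabaababbababb$  $
   16  bb$babbbbaabaababbaba  a
   17  bbaabaababbababb$babb  b
   18  bbababb$babbbbaabaaba  a
   19  bbbaabaababbababb$bab  b
   20  bbbbaabaababbababb$ba  a

bbbababbbbbabaa$ababa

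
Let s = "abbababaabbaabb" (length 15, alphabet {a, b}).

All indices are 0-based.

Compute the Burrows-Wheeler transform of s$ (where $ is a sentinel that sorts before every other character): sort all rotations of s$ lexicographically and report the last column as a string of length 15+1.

bbbbbaa$bbaabaaa

rank  rotation          last
    0  $abbababaabbaabb  b
    1  aabb$abbababaabb  b
    2  aabbaabb$abbabab  b
    3  abaabbaabb$abbab  b
    4  ababaabbaabb$abb  b
    5  abb$abbababaabba  a
    6  abbaabb$abbababa  a
    7  abbababaabbaabb$  $
    8  b$abbababaabbaab  b
    9  baabb$abbababaab  b
   10  baabbaabb$abbaba  a
   11  babaabbaabb$abba  a
   12  bababaabbaabb$ab  b
   13  bb$abbababaabbaa  a
   14  bbaabb$abbababaa  a
   15  bbababaabbaabb$a  a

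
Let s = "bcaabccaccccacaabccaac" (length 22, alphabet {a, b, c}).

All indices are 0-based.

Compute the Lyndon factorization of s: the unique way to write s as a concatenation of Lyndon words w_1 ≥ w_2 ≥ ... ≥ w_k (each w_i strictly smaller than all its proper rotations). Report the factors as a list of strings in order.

["bc", "aabccaccccac", "aabccaac"]

emit factor 1: 'bc' (i=0, period=2)
emit factor 2: 'aabccaccccac' (i=2, period=12)
emit factor 3: 'aabccaac' (i=14, period=8)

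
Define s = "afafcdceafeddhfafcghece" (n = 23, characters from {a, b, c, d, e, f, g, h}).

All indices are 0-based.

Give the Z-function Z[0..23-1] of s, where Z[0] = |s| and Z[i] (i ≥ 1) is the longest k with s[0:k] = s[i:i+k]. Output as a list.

Z[0]=23
i=1: i≥r, start 0; Z[1]=0
i=2: i≥r, start 0; Z[2]=2 scan→box=[2,4)
i=3: min(r-i=1, Z[1]=0)=0; Z[3]=0
i=4: i≥r, start 0; Z[4]=0
i=5: i≥r, start 0; Z[5]=0
i=6: i≥r, start 0; Z[6]=0
i=7: i≥r, start 0; Z[7]=0
i=8: i≥r, start 0; Z[8]=2 scan→box=[8,10)
i=9: min(r-i=1, Z[1]=0)=0; Z[9]=0
i=10: i≥r, start 0; Z[10]=0
i=11: i≥r, start 0; Z[11]=0
i=12: i≥r, start 0; Z[12]=0
i=13: i≥r, start 0; Z[13]=0
i=14: i≥r, start 0; Z[14]=0
i=15: i≥r, start 0; Z[15]=2 scan→box=[15,17)
i=16: min(r-i=1, Z[1]=0)=0; Z[16]=0
i=17: i≥r, start 0; Z[17]=0
i=18: i≥r, start 0; Z[18]=0
i=19: i≥r, start 0; Z[19]=0
i=20: i≥r, start 0; Z[20]=0
i=21: i≥r, start 0; Z[21]=0
i=22: i≥r, start 0; Z[22]=0

[23, 0, 2, 0, 0, 0, 0, 0, 2, 0, 0, 0, 0, 0, 0, 2, 0, 0, 0, 0, 0, 0, 0]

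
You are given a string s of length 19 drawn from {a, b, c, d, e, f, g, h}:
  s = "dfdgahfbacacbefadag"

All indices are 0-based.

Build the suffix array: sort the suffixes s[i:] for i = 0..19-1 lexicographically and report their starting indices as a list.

[8, 10, 15, 17, 4, 7, 12, 9, 11, 16, 0, 2, 13, 14, 6, 1, 18, 3, 5]

rank→(start, suffix):
  0 → (8, 'acacbefadag')
  1 → (10, 'acbefadag')
  2 → (15, 'adag')
  3 → (17, 'ag')
  4 → (4, 'ahfbacacbefadag')
  5 → (7, 'bacacbefadag')
  6 → (12, 'befadag')
  7 → (9, 'cacbefadag')
  8 → (11, 'cbefadag')
  9 → (16, 'dag')
  10 → (0, 'dfdgahfbacacbefadag')
  11 → (2, 'dgahfbacacbefadag')
  12 → (13, 'efadag')
  13 → (14, 'fadag')
  14 → (6, 'fbacacbefadag')
  15 → (1, 'fdgahfbacacbefadag')
  16 → (18, 'g')
  17 → (3, 'gahfbacacbefadag')
  18 → (5, 'hfbacacbefadag')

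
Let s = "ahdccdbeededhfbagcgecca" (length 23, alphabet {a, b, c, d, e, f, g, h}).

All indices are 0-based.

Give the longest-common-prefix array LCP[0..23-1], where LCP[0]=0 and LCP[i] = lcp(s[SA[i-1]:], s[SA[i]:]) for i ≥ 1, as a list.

rank | idx | suffix
   0 |  22 | a
   1 |  15 | agcgecca
   2 |   0 | ahdccdbeededhfbagcgecca
   3 |  14 | bagcgecca
   4 |   6 | beededhfbagcgecca
   5 |  21 | ca
   6 |  20 | cca
   7 |   3 | ccdbeededhfbagcgecca
   8 |   4 | cdbeededhfbagcgecca
   9 |  17 | cgecca
  10 |   5 | dbeededhfbagcgecca
  11 |   2 | dccdbeededhfbagcgecca
  12 |   9 | dedhfbagcgecca
  13 |  11 | dhfbagcgecca
  14 |  19 | ecca
  15 |   8 | ededhfbagcgecca
  16 |  10 | edhfbagcgecca
  17 |   7 | eededhfbagcgecca
  18 |  13 | fbagcgecca
  19 |  16 | gcgecca
  20 |  18 | gecca
  21 |   1 | hdccdbeededhfbagcgecca
  22 |  12 | hfbagcgecca

SA = [22, 15, 0, 14, 6, 21, 20, 3, 4, 17, 5, 2, 9, 11, 19, 8, 10, 7, 13, 16, 18, 1, 12]
rank  pair      lcp
   1  s[22:],s[15:]  1  'a'
   2  s[15:],s[0:]  1  'a'
   3  s[0:],s[14:]  0  ''
   4  s[14:],s[6:]  1  'b'
   5  s[6:],s[21:]  0  ''
   6  s[21:],s[20:]  1  'c'
   7  s[20:],s[3:]  2  'cc'
   8  s[3:],s[4:]  1  'c'
   9  s[4:],s[17:]  1  'c'
  10  s[17:],s[5:]  0  ''
  11  s[5:],s[2:]  1  'd'
  12  s[2:],s[9:]  1  'd'
  13  s[9:],s[11:]  1  'd'
  14  s[11:],s[19:]  0  ''
  15  s[19:],s[8:]  1  'e'
  16  s[8:],s[10:]  2  'ed'
  17  s[10:],s[7:]  1  'e'
  18  s[7:],s[13:]  0  ''
  19  s[13:],s[16:]  0  ''
  20  s[16:],s[18:]  1  'g'
  21  s[18:],s[1:]  0  ''
  22  s[1:],s[12:]  1  'h'

[0, 1, 1, 0, 1, 0, 1, 2, 1, 1, 0, 1, 1, 1, 0, 1, 2, 1, 0, 0, 1, 0, 1]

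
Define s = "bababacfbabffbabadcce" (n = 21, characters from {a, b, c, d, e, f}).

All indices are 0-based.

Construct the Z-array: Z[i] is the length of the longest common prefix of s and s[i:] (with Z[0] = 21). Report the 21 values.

Z[0]=21
i=1: i≥r, start 0; Z[1]=0
i=2: i≥r, start 0; Z[2]=4 extend→box=[2,6)
i=3: min(r-i=3, Z[1]=0)=0; Z[3]=0
i=4: min(r-i=2, Z[2]=4)=2; Z[4]=2
i=5: min(r-i=1, Z[3]=0)=0; Z[5]=0
i=6: i≥r, start 0; Z[6]=0
i=7: i≥r, start 0; Z[7]=0
i=8: i≥r, start 0; Z[8]=3 extend→box=[8,11)
i=9: min(r-i=2, Z[1]=0)=0; Z[9]=0
i=10: min(r-i=1, Z[2]=4)=1; Z[10]=1
i=11: i≥r, start 0; Z[11]=0
i=12: i≥r, start 0; Z[12]=0
i=13: i≥r, start 0; Z[13]=4 extend→box=[13,17)
i=14: min(r-i=3, Z[1]=0)=0; Z[14]=0
i=15: min(r-i=2, Z[2]=4)=2; Z[15]=2
i=16: min(r-i=1, Z[3]=0)=0; Z[16]=0
i=17: i≥r, start 0; Z[17]=0
i=18: i≥r, start 0; Z[18]=0
i=19: i≥r, start 0; Z[19]=0
i=20: i≥r, start 0; Z[20]=0

[21, 0, 4, 0, 2, 0, 0, 0, 3, 0, 1, 0, 0, 4, 0, 2, 0, 0, 0, 0, 0]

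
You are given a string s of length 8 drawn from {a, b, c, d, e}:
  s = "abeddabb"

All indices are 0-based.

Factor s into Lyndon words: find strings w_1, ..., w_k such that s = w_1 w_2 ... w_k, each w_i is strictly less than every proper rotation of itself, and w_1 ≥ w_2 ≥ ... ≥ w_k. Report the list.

["abedd", "abb"]

emit factor 1: 'abedd' (i=0, period=5)
emit factor 2: 'abb' (i=5, period=3)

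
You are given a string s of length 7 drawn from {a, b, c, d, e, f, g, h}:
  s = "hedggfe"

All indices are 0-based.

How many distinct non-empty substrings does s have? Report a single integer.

26

rank | idx | suffix
   0 |   2 | dggfe
   1 |   6 | e
   2 |   1 | edggfe
   3 |   5 | fe
   4 |   4 | gfe
   5 |   3 | ggfe
   6 |   0 | hedggfe

SA = [2, 6, 1, 5, 4, 3, 0]
rank  pair      lcp
   1  s[2:],s[6:]  0  ''
   2  s[6:],s[1:]  1  'e'
   3  s[1:],s[5:]  0  ''
   4  s[5:],s[4:]  0  ''
   5  s[4:],s[3:]  1  'g'
   6  s[3:],s[0:]  0  ''

n(n+1)/2 = 7·8/2 = 28
Σ LCP = 0 + 0 + 1 + 0 + 0 + 1 + 0 = 2
distinct = 28 − 2 = 26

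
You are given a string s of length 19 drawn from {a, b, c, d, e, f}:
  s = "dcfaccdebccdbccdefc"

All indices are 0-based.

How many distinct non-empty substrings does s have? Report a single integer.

165

rank | idx | suffix
   0 |   3 | accdebccdbccdefc
   1 |   8 | bccdbccdefc
   2 |  12 | bccdefc
   3 |  18 | c
   4 |   9 | ccdbccdefc
   5 |   4 | ccdebccdbccdefc
   6 |  13 | ccdefc
   7 |  10 | cdbccdefc
   8 |   5 | cdebccdbccdefc
   9 |  14 | cdefc
  10 |   1 | cfaccdebccdbccdefc
  11 |  11 | dbccdefc
  12 |   0 | dcfaccdebccdbccdefc
  13 |   6 | debccdbccdefc
  14 |  15 | defc
  15 |   7 | ebccdbccdefc
  16 |  16 | efc
  17 |   2 | faccdebccdbccdefc
  18 |  17 | fc

SA = [3, 8, 12, 18, 9, 4, 13, 10, 5, 14, 1, 11, 0, 6, 15, 7, 16, 2, 17]
i: (SA[i-1],SA[i]) lcp shared
  1: (3,8) 0 ''
  2: (8,12) 4 'bccd'
  3: (12,18) 0 ''
  4: (18,9) 1 'c'
  5: (9,4) 3 'ccd'
  6: (4,13) 4 'ccde'
  7: (13,10) 1 'c'
  8: (10,5) 2 'cd'
  9: (5,14) 3 'cde'
  10: (14,1) 1 'c'
  11: (1,11) 0 ''
  12: (11,0) 1 'd'
  13: (0,6) 1 'd'
  14: (6,15) 2 'de'
  15: (15,7) 0 ''
  16: (7,16) 1 'e'
  17: (16,2) 0 ''
  18: (2,17) 1 'f'

n(n+1)/2 = 19·20/2 = 190
Σ LCP = 0 + 0 + 4 + 0 + 1 + 3 + 4 + 1 + 2 + 3 + 1 + 0 + 1 + 1 + 2 + 0 + 1 + 0 + 1 = 25
distinct = 190 − 25 = 165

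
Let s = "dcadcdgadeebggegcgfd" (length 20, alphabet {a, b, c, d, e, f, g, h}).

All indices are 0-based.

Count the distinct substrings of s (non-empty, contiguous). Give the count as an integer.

195

rank | idx | suffix
   0 |   2 | adcdgadeebggegcgfd
   1 |   7 | adeebggegcgfd
   2 |  11 | bggegcgfd
   3 |   1 | cadcdgadeebggegcgfd
   4 |   4 | cdgadeebggegcgfd
   5 |  16 | cgfd
   6 |  19 | d
   7 |   0 | dcadcdgadeebggegcgfd
   8 |   3 | dcdgadeebggegcgfd
   9 |   8 | deebggegcgfd
  10 |   5 | dgadeebggegcgfd
  11 |  10 | ebggegcgfd
  12 |   9 | eebggegcgfd
  13 |  14 | egcgfd
  14 |  18 | fd
  15 |   6 | gadeebggegcgfd
  16 |  15 | gcgfd
  17 |  13 | gegcgfd
  18 |  17 | gfd
  19 |  12 | ggegcgfd

SA = [2, 7, 11, 1, 4, 16, 19, 0, 3, 8, 5, 10, 9, 14, 18, 6, 15, 13, 17, 12]
rank  pair      lcp
   1  s[2:],s[7:]  2  'ad'
   2  s[7:],s[11:]  0  ''
   3  s[11:],s[1:]  0  ''
   4  s[1:],s[4:]  1  'c'
   5  s[4:],s[16:]  1  'c'
   6  s[16:],s[19:]  0  ''
   7  s[19:],s[0:]  1  'd'
   8  s[0:],s[3:]  2  'dc'
   9  s[3:],s[8:]  1  'd'
  10  s[8:],s[5:]  1  'd'
  11  s[5:],s[10:]  0  ''
  12  s[10:],s[9:]  1  'e'
  13  s[9:],s[14:]  1  'e'
  14  s[14:],s[18:]  0  ''
  15  s[18:],s[6:]  0  ''
  16  s[6:],s[15:]  1  'g'
  17  s[15:],s[13:]  1  'g'
  18  s[13:],s[17:]  1  'g'
  19  s[17:],s[12:]  1  'g'

n(n+1)/2 = 20·21/2 = 210
Σ LCP = 0 + 2 + 0 + 0 + 1 + 1 + 0 + 1 + 2 + 1 + 1 + 0 + 1 + 1 + 0 + 0 + 1 + 1 + 1 + 1 = 15
distinct = 210 − 15 = 195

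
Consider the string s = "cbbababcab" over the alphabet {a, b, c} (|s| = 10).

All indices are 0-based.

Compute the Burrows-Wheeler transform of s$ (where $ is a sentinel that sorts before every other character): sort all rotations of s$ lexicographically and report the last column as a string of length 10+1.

bcbbabacab$

rank  rotation     last
    0  $cbbababcab  b
    1  ab$cbbababc  c
    2  ababcab$cbb  b
    3  abcab$cbbab  b
    4  b$cbbababca  a
    5  bababcab$cb  b
    6  babcab$cbba  a
    7  bbababcab$c  c
    8  bcab$cbbaba  a
    9  cab$cbbabab  b
   10  cbbababcab$  $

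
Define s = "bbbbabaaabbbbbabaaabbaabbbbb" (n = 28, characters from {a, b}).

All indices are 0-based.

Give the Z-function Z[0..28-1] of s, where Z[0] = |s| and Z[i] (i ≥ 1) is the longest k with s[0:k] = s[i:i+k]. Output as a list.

[28, 3, 2, 1, 0, 1, 0, 0, 0, 4, 11, 3, 2, 1, 0, 1, 0, 0, 0, 2, 1, 0, 0, 4, 4, 3, 2, 1]

Z[0]=28
i=1: i≥r, start 0; Z[1]=3 scan→box=[1,4)
i=2: min(r-i=2, Z[1]=3)=2; Z[2]=2
i=3: min(r-i=1, Z[2]=2)=1; Z[3]=1
i=4: i≥r, start 0; Z[4]=0
i=5: i≥r, start 0; Z[5]=1 scan→box=[5,6)
i=6: i≥r, start 0; Z[6]=0
i=7: i≥r, start 0; Z[7]=0
i=8: i≥r, start 0; Z[8]=0
i=9: i≥r, start 0; Z[9]=4 scan→box=[9,13)
i=10: min(r-i=3, Z[1]=3)=3; Z[10]=11 scan→box=[10,21)
i=11: min(r-i=10, Z[1]=3)=3; Z[11]=3
i=12: min(r-i=9, Z[2]=2)=2; Z[12]=2
i=13: min(r-i=8, Z[3]=1)=1; Z[13]=1
i=14: min(r-i=7, Z[4]=0)=0; Z[14]=0
i=15: min(r-i=6, Z[5]=1)=1; Z[15]=1
i=16: min(r-i=5, Z[6]=0)=0; Z[16]=0
i=17: min(r-i=4, Z[7]=0)=0; Z[17]=0
i=18: min(r-i=3, Z[8]=0)=0; Z[18]=0
i=19: min(r-i=2, Z[9]=4)=2; Z[19]=2
i=20: min(r-i=1, Z[10]=11)=1; Z[20]=1
i=21: i≥r, start 0; Z[21]=0
i=22: i≥r, start 0; Z[22]=0
i=23: i≥r, start 0; Z[23]=4 scan→box=[23,27)
i=24: min(r-i=3, Z[1]=3)=3; Z[24]=4 scan→box=[24,28)
i=25: min(r-i=3, Z[1]=3)=3; Z[25]=3
i=26: min(r-i=2, Z[2]=2)=2; Z[26]=2
i=27: min(r-i=1, Z[3]=1)=1; Z[27]=1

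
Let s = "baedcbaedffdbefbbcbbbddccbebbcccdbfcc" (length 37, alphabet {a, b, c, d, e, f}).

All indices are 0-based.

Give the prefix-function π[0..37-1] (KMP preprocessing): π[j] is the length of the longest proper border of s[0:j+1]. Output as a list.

π[0] = 0
j=1 s[j]='a': π[1]=0 (border '')
j=2 s[j]='e': π[2]=0 (border '')
j=3 s[j]='d': π[3]=0 (border '')
j=4 s[j]='c': π[4]=0 (border '')
j=5 s[j]='b': π[5]=1 (border 'b')
j=6 s[j]='a': π[6]=2 (border 'ba')
j=7 s[j]='e': π[7]=3 (border 'bae')
j=8 s[j]='d': π[8]=4 (border 'baed')
j=9 s[j]='f': k: 4→0; π[9]=0 (border '')
j=10 s[j]='f': π[10]=0 (border '')
j=11 s[j]='d': π[11]=0 (border '')
j=12 s[j]='b': π[12]=1 (border 'b')
j=13 s[j]='e': k: 1→0; π[13]=0 (border '')
j=14 s[j]='f': π[14]=0 (border '')
j=15 s[j]='b': π[15]=1 (border 'b')
j=16 s[j]='b': k: 1→0; π[16]=1 (border 'b')
j=17 s[j]='c': k: 1→0; π[17]=0 (border '')
j=18 s[j]='b': π[18]=1 (border 'b')
j=19 s[j]='b': k: 1→0; π[19]=1 (border 'b')
j=20 s[j]='b': k: 1→0; π[20]=1 (border 'b')
j=21 s[j]='d': k: 1→0; π[21]=0 (border '')
j=22 s[j]='d': π[22]=0 (border '')
j=23 s[j]='c': π[23]=0 (border '')
j=24 s[j]='c': π[24]=0 (border '')
j=25 s[j]='b': π[25]=1 (border 'b')
j=26 s[j]='e': k: 1→0; π[26]=0 (border '')
j=27 s[j]='b': π[27]=1 (border 'b')
j=28 s[j]='b': k: 1→0; π[28]=1 (border 'b')
j=29 s[j]='c': k: 1→0; π[29]=0 (border '')
j=30 s[j]='c': π[30]=0 (border '')
j=31 s[j]='c': π[31]=0 (border '')
j=32 s[j]='d': π[32]=0 (border '')
j=33 s[j]='b': π[33]=1 (border 'b')
j=34 s[j]='f': k: 1→0; π[34]=0 (border '')
j=35 s[j]='c': π[35]=0 (border '')
j=36 s[j]='c': π[36]=0 (border '')

[0, 0, 0, 0, 0, 1, 2, 3, 4, 0, 0, 0, 1, 0, 0, 1, 1, 0, 1, 1, 1, 0, 0, 0, 0, 1, 0, 1, 1, 0, 0, 0, 0, 1, 0, 0, 0]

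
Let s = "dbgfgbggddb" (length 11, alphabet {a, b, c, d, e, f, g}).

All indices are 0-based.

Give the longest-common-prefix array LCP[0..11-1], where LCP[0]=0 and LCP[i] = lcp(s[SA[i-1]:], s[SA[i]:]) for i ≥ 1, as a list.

[0, 1, 2, 0, 2, 1, 0, 0, 1, 1, 1]

rank | idx | suffix
   0 |  10 | b
   1 |   1 | bgfgbggddb
   2 |   5 | bggddb
   3 |   9 | db
   4 |   0 | dbgfgbggddb
   5 |   8 | ddb
   6 |   3 | fgbggddb
   7 |   4 | gbggddb
   8 |   7 | gddb
   9 |   2 | gfgbggddb
  10 |   6 | ggddb

SA = [10, 1, 5, 9, 0, 8, 3, 4, 7, 2, 6]
i: (SA[i-1],SA[i]) lcp shared
  1: (10,1) 1 'b'
  2: (1,5) 2 'bg'
  3: (5,9) 0 ''
  4: (9,0) 2 'db'
  5: (0,8) 1 'd'
  6: (8,3) 0 ''
  7: (3,4) 0 ''
  8: (4,7) 1 'g'
  9: (7,2) 1 'g'
  10: (2,6) 1 'g'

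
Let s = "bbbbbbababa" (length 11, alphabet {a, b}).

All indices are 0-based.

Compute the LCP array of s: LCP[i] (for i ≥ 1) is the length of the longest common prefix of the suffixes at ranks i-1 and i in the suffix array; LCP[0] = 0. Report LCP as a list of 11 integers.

[0, 1, 3, 0, 2, 4, 1, 2, 3, 4, 5]

rank→(start, suffix):
  0 → (10, 'a')
  1 → (8, 'aba')
  2 → (6, 'ababa')
  3 → (9, 'ba')
  4 → (7, 'baba')
  5 → (5, 'bababa')
  6 → (4, 'bbababa')
  7 → (3, 'bbbababa')
  8 → (2, 'bbbbababa')
  9 → (1, 'bbbbbababa')
  10 → (0, 'bbbbbbababa')

SA = [10, 8, 6, 9, 7, 5, 4, 3, 2, 1, 0]
rank  pair      lcp
   1  s[10:],s[8:]  1  'a'
   2  s[8:],s[6:]  3  'aba'
   3  s[6:],s[9:]  0  ''
   4  s[9:],s[7:]  2  'ba'
   5  s[7:],s[5:]  4  'baba'
   6  s[5:],s[4:]  1  'b'
   7  s[4:],s[3:]  2  'bb'
   8  s[3:],s[2:]  3  'bbb'
   9  s[2:],s[1:]  4  'bbbb'
  10  s[1:],s[0:]  5  'bbbbb'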